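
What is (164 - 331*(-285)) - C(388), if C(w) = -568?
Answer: 95067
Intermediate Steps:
(164 - 331*(-285)) - C(388) = (164 - 331*(-285)) - 1*(-568) = (164 + 94335) + 568 = 94499 + 568 = 95067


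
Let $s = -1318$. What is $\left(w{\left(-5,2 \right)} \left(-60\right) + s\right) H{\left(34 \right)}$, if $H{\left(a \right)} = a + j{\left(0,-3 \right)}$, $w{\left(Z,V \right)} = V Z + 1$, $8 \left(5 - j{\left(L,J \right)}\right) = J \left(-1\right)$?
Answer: $- \frac{120201}{4} \approx -30050.0$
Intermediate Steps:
$j{\left(L,J \right)} = 5 + \frac{J}{8}$ ($j{\left(L,J \right)} = 5 - \frac{J \left(-1\right)}{8} = 5 - \frac{\left(-1\right) J}{8} = 5 + \frac{J}{8}$)
$w{\left(Z,V \right)} = 1 + V Z$
$H{\left(a \right)} = \frac{37}{8} + a$ ($H{\left(a \right)} = a + \left(5 + \frac{1}{8} \left(-3\right)\right) = a + \left(5 - \frac{3}{8}\right) = a + \frac{37}{8} = \frac{37}{8} + a$)
$\left(w{\left(-5,2 \right)} \left(-60\right) + s\right) H{\left(34 \right)} = \left(\left(1 + 2 \left(-5\right)\right) \left(-60\right) - 1318\right) \left(\frac{37}{8} + 34\right) = \left(\left(1 - 10\right) \left(-60\right) - 1318\right) \frac{309}{8} = \left(\left(-9\right) \left(-60\right) - 1318\right) \frac{309}{8} = \left(540 - 1318\right) \frac{309}{8} = \left(-778\right) \frac{309}{8} = - \frac{120201}{4}$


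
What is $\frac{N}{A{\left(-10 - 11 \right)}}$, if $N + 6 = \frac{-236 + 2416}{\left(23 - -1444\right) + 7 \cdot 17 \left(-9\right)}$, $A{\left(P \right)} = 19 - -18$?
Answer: $- \frac{49}{3663} \approx -0.013377$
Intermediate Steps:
$A{\left(P \right)} = 37$ ($A{\left(P \right)} = 19 + 18 = 37$)
$N = - \frac{49}{99}$ ($N = -6 + \frac{-236 + 2416}{\left(23 - -1444\right) + 7 \cdot 17 \left(-9\right)} = -6 + \frac{2180}{\left(23 + 1444\right) + 119 \left(-9\right)} = -6 + \frac{2180}{1467 - 1071} = -6 + \frac{2180}{396} = -6 + 2180 \cdot \frac{1}{396} = -6 + \frac{545}{99} = - \frac{49}{99} \approx -0.49495$)
$\frac{N}{A{\left(-10 - 11 \right)}} = - \frac{49}{99 \cdot 37} = \left(- \frac{49}{99}\right) \frac{1}{37} = - \frac{49}{3663}$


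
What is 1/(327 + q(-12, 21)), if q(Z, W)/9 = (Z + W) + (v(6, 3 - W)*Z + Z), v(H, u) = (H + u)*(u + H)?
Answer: -1/15252 ≈ -6.5565e-5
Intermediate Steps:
v(H, u) = (H + u)² (v(H, u) = (H + u)*(H + u) = (H + u)²)
q(Z, W) = 9*W + 18*Z + 9*Z*(9 - W)² (q(Z, W) = 9*((Z + W) + ((6 + (3 - W))²*Z + Z)) = 9*((W + Z) + ((9 - W)²*Z + Z)) = 9*((W + Z) + (Z*(9 - W)² + Z)) = 9*((W + Z) + (Z + Z*(9 - W)²)) = 9*(W + 2*Z + Z*(9 - W)²) = 9*W + 18*Z + 9*Z*(9 - W)²)
1/(327 + q(-12, 21)) = 1/(327 + (9*21 + 18*(-12) + 9*(-12)*(-9 + 21)²)) = 1/(327 + (189 - 216 + 9*(-12)*12²)) = 1/(327 + (189 - 216 + 9*(-12)*144)) = 1/(327 + (189 - 216 - 15552)) = 1/(327 - 15579) = 1/(-15252) = -1/15252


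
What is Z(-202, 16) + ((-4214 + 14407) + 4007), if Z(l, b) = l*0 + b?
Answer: 14216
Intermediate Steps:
Z(l, b) = b (Z(l, b) = 0 + b = b)
Z(-202, 16) + ((-4214 + 14407) + 4007) = 16 + ((-4214 + 14407) + 4007) = 16 + (10193 + 4007) = 16 + 14200 = 14216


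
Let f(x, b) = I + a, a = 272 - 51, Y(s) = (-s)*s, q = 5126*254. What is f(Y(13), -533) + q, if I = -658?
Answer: 1301567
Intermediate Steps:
q = 1302004
Y(s) = -s²
a = 221
f(x, b) = -437 (f(x, b) = -658 + 221 = -437)
f(Y(13), -533) + q = -437 + 1302004 = 1301567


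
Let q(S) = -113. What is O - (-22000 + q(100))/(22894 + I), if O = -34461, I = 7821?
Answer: -1058447502/30715 ≈ -34460.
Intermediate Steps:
O - (-22000 + q(100))/(22894 + I) = -34461 - (-22000 - 113)/(22894 + 7821) = -34461 - (-22113)/30715 = -34461 - 1*(-22113/30715) = -34461 + 22113/30715 = -1058447502/30715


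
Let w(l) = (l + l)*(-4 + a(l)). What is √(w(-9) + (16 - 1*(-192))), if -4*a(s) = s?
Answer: √958/2 ≈ 15.476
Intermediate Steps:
a(s) = -s/4
w(l) = 2*l*(-4 - l/4) (w(l) = (l + l)*(-4 - l/4) = (2*l)*(-4 - l/4) = 2*l*(-4 - l/4))
√(w(-9) + (16 - 1*(-192))) = √(-½*(-9)*(16 - 9) + (16 - 1*(-192))) = √(-½*(-9)*7 + (16 + 192)) = √(63/2 + 208) = √(479/2) = √958/2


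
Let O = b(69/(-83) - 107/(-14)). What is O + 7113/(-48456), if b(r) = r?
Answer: 62543989/9384312 ≈ 6.6647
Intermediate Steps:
O = 7915/1162 (O = 69/(-83) - 107/(-14) = 69*(-1/83) - 107*(-1/14) = -69/83 + 107/14 = 7915/1162 ≈ 6.8115)
O + 7113/(-48456) = 7915/1162 + 7113/(-48456) = 7915/1162 + 7113*(-1/48456) = 7915/1162 - 2371/16152 = 62543989/9384312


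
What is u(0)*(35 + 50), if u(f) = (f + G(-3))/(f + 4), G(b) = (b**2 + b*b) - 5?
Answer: 1105/4 ≈ 276.25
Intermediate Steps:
G(b) = -5 + 2*b**2 (G(b) = (b**2 + b**2) - 5 = 2*b**2 - 5 = -5 + 2*b**2)
u(f) = (13 + f)/(4 + f) (u(f) = (f + (-5 + 2*(-3)**2))/(f + 4) = (f + (-5 + 2*9))/(4 + f) = (f + (-5 + 18))/(4 + f) = (f + 13)/(4 + f) = (13 + f)/(4 + f))
u(0)*(35 + 50) = ((13 + 0)/(4 + 0))*(35 + 50) = (13/4)*85 = 1105/4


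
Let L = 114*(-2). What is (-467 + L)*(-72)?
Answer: 50040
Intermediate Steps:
L = -228
(-467 + L)*(-72) = (-467 - 228)*(-72) = -695*(-72) = 50040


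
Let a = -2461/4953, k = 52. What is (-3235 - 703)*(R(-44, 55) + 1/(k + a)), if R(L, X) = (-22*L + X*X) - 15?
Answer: -3996175534494/255095 ≈ -1.5665e+7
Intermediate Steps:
R(L, X) = -15 + X² - 22*L (R(L, X) = (-22*L + X²) - 15 = (X² - 22*L) - 15 = -15 + X² - 22*L)
a = -2461/4953 (a = -2461*1/4953 = -2461/4953 ≈ -0.49687)
(-3235 - 703)*(R(-44, 55) + 1/(k + a)) = (-3235 - 703)*((-15 + 55² - 22*(-44)) + 1/(52 - 2461/4953)) = -3938*((-15 + 3025 + 968) + 1/(255095/4953)) = -3938*(3978 + 4953/255095) = -3938*1014772863/255095 = -3996175534494/255095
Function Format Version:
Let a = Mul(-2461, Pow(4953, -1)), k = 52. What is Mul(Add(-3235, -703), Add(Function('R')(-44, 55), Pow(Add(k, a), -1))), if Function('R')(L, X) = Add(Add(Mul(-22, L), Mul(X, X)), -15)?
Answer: Rational(-3996175534494, 255095) ≈ -1.5665e+7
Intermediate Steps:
Function('R')(L, X) = Add(-15, Pow(X, 2), Mul(-22, L)) (Function('R')(L, X) = Add(Add(Mul(-22, L), Pow(X, 2)), -15) = Add(Add(Pow(X, 2), Mul(-22, L)), -15) = Add(-15, Pow(X, 2), Mul(-22, L)))
a = Rational(-2461, 4953) (a = Mul(-2461, Rational(1, 4953)) = Rational(-2461, 4953) ≈ -0.49687)
Mul(Add(-3235, -703), Add(Function('R')(-44, 55), Pow(Add(k, a), -1))) = Mul(Add(-3235, -703), Add(Add(-15, Pow(55, 2), Mul(-22, -44)), Pow(Add(52, Rational(-2461, 4953)), -1))) = Mul(-3938, Add(Add(-15, 3025, 968), Pow(Rational(255095, 4953), -1))) = Mul(-3938, Add(3978, Rational(4953, 255095))) = Mul(-3938, Rational(1014772863, 255095)) = Rational(-3996175534494, 255095)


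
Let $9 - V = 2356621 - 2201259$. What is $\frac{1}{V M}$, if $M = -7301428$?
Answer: $\frac{1}{1134298744084} \approx 8.816 \cdot 10^{-13}$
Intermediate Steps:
$V = -155353$ ($V = 9 - \left(2356621 - 2201259\right) = 9 - 155362 = -155353$)
$\frac{1}{V M} = \frac{1}{\left(-155353\right) \left(-7301428\right)} = \left(- \frac{1}{155353}\right) \left(- \frac{1}{7301428}\right) = \frac{1}{1134298744084}$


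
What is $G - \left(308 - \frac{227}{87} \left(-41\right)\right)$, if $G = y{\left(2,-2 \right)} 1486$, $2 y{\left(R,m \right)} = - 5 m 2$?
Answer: $\frac{1256717}{87} \approx 14445.0$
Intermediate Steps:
$y{\left(R,m \right)} = - 5 m$ ($y{\left(R,m \right)} = \frac{- 5 m 2}{2} = \frac{\left(-10\right) m}{2} = - 5 m$)
$G = 14860$ ($G = \left(-5\right) \left(-2\right) 1486 = 10 \cdot 1486 = 14860$)
$G - \left(308 - \frac{227}{87} \left(-41\right)\right) = 14860 - \left(308 - \frac{227}{87} \left(-41\right)\right) = 14860 - \left(308 - 227 \cdot \frac{1}{87} \left(-41\right)\right) = 14860 + \left(-308 + \frac{227}{87} \left(-41\right)\right) = 14860 - \frac{36103}{87} = \frac{1256717}{87}$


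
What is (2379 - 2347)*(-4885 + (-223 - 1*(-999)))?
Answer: -131488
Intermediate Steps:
(2379 - 2347)*(-4885 + (-223 - 1*(-999))) = 32*(-4885 + (-223 + 999)) = 32*(-4885 + 776) = 32*(-4109) = -131488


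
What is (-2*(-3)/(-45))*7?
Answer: -14/15 ≈ -0.93333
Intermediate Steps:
(-2*(-3)/(-45))*7 = (6*(-1/45))*7 = -2/15*7 = -14/15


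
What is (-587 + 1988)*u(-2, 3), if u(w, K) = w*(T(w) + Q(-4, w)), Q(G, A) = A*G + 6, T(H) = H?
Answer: -33624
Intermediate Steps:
Q(G, A) = 6 + A*G
u(w, K) = w*(6 - 3*w) (u(w, K) = w*(w + (6 + w*(-4))) = w*(w + (6 - 4*w)) = w*(6 - 3*w))
(-587 + 1988)*u(-2, 3) = (-587 + 1988)*(3*(-2)*(2 - 1*(-2))) = 1401*(3*(-2)*(2 + 2)) = 1401*(3*(-2)*4) = 1401*(-24) = -33624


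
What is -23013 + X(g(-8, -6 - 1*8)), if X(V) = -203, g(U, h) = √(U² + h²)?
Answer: -23216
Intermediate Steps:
-23013 + X(g(-8, -6 - 1*8)) = -23013 - 203 = -23216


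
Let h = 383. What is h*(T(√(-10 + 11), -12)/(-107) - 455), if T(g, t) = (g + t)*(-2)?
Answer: -18654781/107 ≈ -1.7434e+5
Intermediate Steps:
T(g, t) = -2*g - 2*t
h*(T(√(-10 + 11), -12)/(-107) - 455) = 383*((-2*√(-10 + 11) - 2*(-12))/(-107) - 455) = 383*((-2*√1 + 24)*(-1/107) - 455) = 383*((-2*1 + 24)*(-1/107) - 455) = 383*((-2 + 24)*(-1/107) - 455) = 383*(22*(-1/107) - 455) = 383*(-22/107 - 455) = 383*(-48707/107) = -18654781/107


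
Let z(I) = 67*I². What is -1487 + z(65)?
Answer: 281588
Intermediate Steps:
-1487 + z(65) = -1487 + 67*65² = -1487 + 67*4225 = -1487 + 283075 = 281588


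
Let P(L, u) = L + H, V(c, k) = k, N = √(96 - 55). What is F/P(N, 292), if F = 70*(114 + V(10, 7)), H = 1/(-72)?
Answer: 609840/212543 + 43908480*√41/212543 ≈ 1325.7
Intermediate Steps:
N = √41 ≈ 6.4031
H = -1/72 ≈ -0.013889
F = 8470 (F = 70*(114 + 7) = 70*121 = 8470)
P(L, u) = -1/72 + L (P(L, u) = L - 1/72 = -1/72 + L)
F/P(N, 292) = 8470/(-1/72 + √41)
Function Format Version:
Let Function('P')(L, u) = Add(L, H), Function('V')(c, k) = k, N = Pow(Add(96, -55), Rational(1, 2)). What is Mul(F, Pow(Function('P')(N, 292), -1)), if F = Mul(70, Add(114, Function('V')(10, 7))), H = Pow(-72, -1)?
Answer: Add(Rational(609840, 212543), Mul(Rational(43908480, 212543), Pow(41, Rational(1, 2)))) ≈ 1325.7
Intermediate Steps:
N = Pow(41, Rational(1, 2)) ≈ 6.4031
H = Rational(-1, 72) ≈ -0.013889
F = 8470 (F = Mul(70, Add(114, 7)) = Mul(70, 121) = 8470)
Function('P')(L, u) = Add(Rational(-1, 72), L) (Function('P')(L, u) = Add(L, Rational(-1, 72)) = Add(Rational(-1, 72), L))
Mul(F, Pow(Function('P')(N, 292), -1)) = Mul(8470, Pow(Add(Rational(-1, 72), Pow(41, Rational(1, 2))), -1))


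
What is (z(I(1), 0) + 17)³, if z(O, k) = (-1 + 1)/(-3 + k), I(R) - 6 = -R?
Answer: 4913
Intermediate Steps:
I(R) = 6 - R
z(O, k) = 0 (z(O, k) = 0/(-3 + k) = 0)
(z(I(1), 0) + 17)³ = (0 + 17)³ = 17³ = 4913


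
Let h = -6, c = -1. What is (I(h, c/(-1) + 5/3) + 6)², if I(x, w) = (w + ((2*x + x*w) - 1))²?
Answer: 39627025/81 ≈ 4.8922e+5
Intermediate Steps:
I(x, w) = (-1 + w + 2*x + w*x)² (I(x, w) = (w + ((2*x + w*x) - 1))² = (w + (-1 + 2*x + w*x))² = (-1 + w + 2*x + w*x)²)
(I(h, c/(-1) + 5/3) + 6)² = ((-1 + (-1/(-1) + 5/3) + 2*(-6) + (-1/(-1) + 5/3)*(-6))² + 6)² = ((-1 + (-1*(-1) + 5*(⅓)) - 12 + (-1*(-1) + 5*(⅓))*(-6))² + 6)² = ((-1 + (1 + 5/3) - 12 + (1 + 5/3)*(-6))² + 6)² = ((-1 + 8/3 - 12 + (8/3)*(-6))² + 6)² = ((-1 + 8/3 - 12 - 16)² + 6)² = ((-79/3)² + 6)² = (6241/9 + 6)² = (6295/9)² = 39627025/81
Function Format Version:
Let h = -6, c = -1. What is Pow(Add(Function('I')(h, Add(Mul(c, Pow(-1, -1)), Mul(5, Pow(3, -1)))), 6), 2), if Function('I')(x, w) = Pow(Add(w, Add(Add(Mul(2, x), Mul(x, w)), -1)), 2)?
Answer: Rational(39627025, 81) ≈ 4.8922e+5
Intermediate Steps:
Function('I')(x, w) = Pow(Add(-1, w, Mul(2, x), Mul(w, x)), 2) (Function('I')(x, w) = Pow(Add(w, Add(Add(Mul(2, x), Mul(w, x)), -1)), 2) = Pow(Add(w, Add(-1, Mul(2, x), Mul(w, x))), 2) = Pow(Add(-1, w, Mul(2, x), Mul(w, x)), 2))
Pow(Add(Function('I')(h, Add(Mul(c, Pow(-1, -1)), Mul(5, Pow(3, -1)))), 6), 2) = Pow(Add(Pow(Add(-1, Add(Mul(-1, Pow(-1, -1)), Mul(5, Pow(3, -1))), Mul(2, -6), Mul(Add(Mul(-1, Pow(-1, -1)), Mul(5, Pow(3, -1))), -6)), 2), 6), 2) = Pow(Add(Pow(Add(-1, Add(Mul(-1, -1), Mul(5, Rational(1, 3))), -12, Mul(Add(Mul(-1, -1), Mul(5, Rational(1, 3))), -6)), 2), 6), 2) = Pow(Add(Pow(Add(-1, Add(1, Rational(5, 3)), -12, Mul(Add(1, Rational(5, 3)), -6)), 2), 6), 2) = Pow(Add(Pow(Add(-1, Rational(8, 3), -12, Mul(Rational(8, 3), -6)), 2), 6), 2) = Pow(Add(Pow(Add(-1, Rational(8, 3), -12, -16), 2), 6), 2) = Pow(Add(Pow(Rational(-79, 3), 2), 6), 2) = Pow(Add(Rational(6241, 9), 6), 2) = Pow(Rational(6295, 9), 2) = Rational(39627025, 81)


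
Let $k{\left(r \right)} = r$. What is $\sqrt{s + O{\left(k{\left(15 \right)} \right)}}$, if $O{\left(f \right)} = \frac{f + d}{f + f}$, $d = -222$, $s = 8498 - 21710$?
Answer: $\frac{i \sqrt{1321890}}{10} \approx 114.97 i$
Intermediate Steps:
$s = -13212$
$O{\left(f \right)} = \frac{-222 + f}{2 f}$ ($O{\left(f \right)} = \frac{f - 222}{f + f} = \frac{-222 + f}{2 f}$)
$\sqrt{s + O{\left(k{\left(15 \right)} \right)}} = \sqrt{-13212 + \frac{-222 + 15}{2 \cdot 15}} = \sqrt{-13212 + \frac{1}{2} \cdot \frac{1}{15} \left(-207\right)} = \sqrt{-13212 - \frac{69}{10}} = \sqrt{- \frac{132189}{10}} = \frac{i \sqrt{1321890}}{10}$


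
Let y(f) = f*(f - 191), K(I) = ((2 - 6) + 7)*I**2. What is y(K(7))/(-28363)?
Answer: 6468/28363 ≈ 0.22804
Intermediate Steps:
K(I) = 3*I**2 (K(I) = (-4 + 7)*I**2 = 3*I**2)
y(f) = f*(-191 + f)
y(K(7))/(-28363) = ((3*7**2)*(-191 + 3*7**2))/(-28363) = ((3*49)*(-191 + 3*49))*(-1/28363) = (147*(-191 + 147))*(-1/28363) = (147*(-44))*(-1/28363) = -6468*(-1/28363) = 6468/28363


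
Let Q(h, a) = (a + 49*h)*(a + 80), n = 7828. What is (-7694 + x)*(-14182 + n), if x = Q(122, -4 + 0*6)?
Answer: -2835980820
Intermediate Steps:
Q(h, a) = (80 + a)*(a + 49*h) (Q(h, a) = (a + 49*h)*(80 + a) = (80 + a)*(a + 49*h))
x = 454024 (x = (-4 + 0*6)² + 80*(-4 + 0*6) + 3920*122 + 49*(-4 + 0*6)*122 = (-4 + 0)² + 80*(-4 + 0) + 478240 + 49*(-4 + 0)*122 = (-4)² + 80*(-4) + 478240 + 49*(-4)*122 = 16 - 320 + 478240 - 23912 = 454024)
(-7694 + x)*(-14182 + n) = (-7694 + 454024)*(-14182 + 7828) = 446330*(-6354) = -2835980820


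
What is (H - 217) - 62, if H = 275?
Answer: -4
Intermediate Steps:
(H - 217) - 62 = (275 - 217) - 62 = 58 - 62 = -4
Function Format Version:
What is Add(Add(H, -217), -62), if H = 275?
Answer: -4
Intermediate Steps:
Add(Add(H, -217), -62) = Add(Add(275, -217), -62) = Add(58, -62) = -4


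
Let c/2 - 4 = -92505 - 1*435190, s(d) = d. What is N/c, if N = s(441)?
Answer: -147/351794 ≈ -0.00041786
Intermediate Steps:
c = -1055382 (c = 8 + 2*(-92505 - 1*435190) = 8 + 2*(-92505 - 435190) = 8 + 2*(-527695) = 8 - 1055390 = -1055382)
N = 441
N/c = 441/(-1055382) = 441*(-1/1055382) = -147/351794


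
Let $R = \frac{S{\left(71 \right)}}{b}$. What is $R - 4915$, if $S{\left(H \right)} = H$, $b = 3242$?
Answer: $- \frac{15934359}{3242} \approx -4915.0$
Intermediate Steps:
$R = \frac{71}{3242} \approx 0.0219$
$R - 4915 = \frac{71}{3242} - 4915 = - \frac{15934359}{3242}$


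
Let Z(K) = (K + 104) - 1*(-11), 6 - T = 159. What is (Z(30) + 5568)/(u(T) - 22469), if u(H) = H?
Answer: -5713/22622 ≈ -0.25254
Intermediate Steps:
T = -153 (T = 6 - 1*159 = 6 - 159 = -153)
Z(K) = 115 + K (Z(K) = (104 + K) + 11 = 115 + K)
(Z(30) + 5568)/(u(T) - 22469) = ((115 + 30) + 5568)/(-153 - 22469) = (145 + 5568)/(-22622) = 5713*(-1/22622) = -5713/22622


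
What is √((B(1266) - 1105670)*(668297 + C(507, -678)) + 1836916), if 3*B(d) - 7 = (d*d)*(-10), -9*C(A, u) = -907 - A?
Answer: I*√349135573164747/9 ≈ 2.0761e+6*I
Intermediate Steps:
C(A, u) = 907/9 + A/9 (C(A, u) = -(-907 - A)/9 = 907/9 + A/9)
B(d) = 7/3 - 10*d²/3 (B(d) = 7/3 + ((d*d)*(-10))/3 = 7/3 + (d²*(-10))/3 = 7/3 + (-10*d²)/3 = 7/3 - 10*d²/3)
√((B(1266) - 1105670)*(668297 + C(507, -678)) + 1836916) = √(((7/3 - 10/3*1266²) - 1105670)*(668297 + (907/9 + (⅑)*507)) + 1836916) = √(((7/3 - 10/3*1602756) - 1105670)*(668297 + (907/9 + 169/3)) + 1836916) = √(((7/3 - 5342520) - 1105670)*(668297 + 1414/9) + 1836916) = √((-16027553/3 - 1105670)*(6016087/9) + 1836916) = √(-19344563/3*6016087/9 + 1836916) = √(-116378573984981/27 + 1836916) = √(-116378524388249/27) = I*√349135573164747/9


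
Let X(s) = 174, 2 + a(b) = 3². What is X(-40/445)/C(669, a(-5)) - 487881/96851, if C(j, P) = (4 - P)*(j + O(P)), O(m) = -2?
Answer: -11414965/2227573 ≈ -5.1244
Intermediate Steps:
a(b) = 7 (a(b) = -2 + 3² = -2 + 9 = 7)
C(j, P) = (-2 + j)*(4 - P) (C(j, P) = (4 - P)*(j - 2) = (4 - P)*(-2 + j) = (-2 + j)*(4 - P))
X(-40/445)/C(669, a(-5)) - 487881/96851 = 174/(-8 + 2*7 + 4*669 - 1*7*669) - 487881/96851 = 174/(-8 + 14 + 2676 - 4683) - 487881*1/96851 = 174/(-2001) - 487881/96851 = 174*(-1/2001) - 487881/96851 = -2/23 - 487881/96851 = -11414965/2227573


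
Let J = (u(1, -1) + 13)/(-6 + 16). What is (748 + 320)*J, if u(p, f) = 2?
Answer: 1602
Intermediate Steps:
J = 3/2 (J = (2 + 13)/(-6 + 16) = 15/10 = 15*(1/10) = 3/2 ≈ 1.5000)
(748 + 320)*J = (748 + 320)*(3/2) = 1068*(3/2) = 1602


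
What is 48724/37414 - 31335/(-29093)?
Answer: 99611347/41864827 ≈ 2.3794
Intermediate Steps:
48724/37414 - 31335/(-29093) = 48724*(1/37414) - 31335*(-1/29093) = 1874/1439 + 31335/29093 = 99611347/41864827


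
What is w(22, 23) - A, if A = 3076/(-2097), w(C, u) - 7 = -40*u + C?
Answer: -1865351/2097 ≈ -889.53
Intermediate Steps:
w(C, u) = 7 + C - 40*u (w(C, u) = 7 + (-40*u + C) = 7 + (C - 40*u) = 7 + C - 40*u)
A = -3076/2097 (A = 3076*(-1/2097) = -3076/2097 ≈ -1.4669)
w(22, 23) - A = (7 + 22 - 40*23) - 1*(-3076/2097) = (7 + 22 - 920) + 3076/2097 = -891 + 3076/2097 = -1865351/2097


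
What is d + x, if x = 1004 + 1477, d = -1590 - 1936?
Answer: -1045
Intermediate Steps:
d = -3526
x = 2481
d + x = -3526 + 2481 = -1045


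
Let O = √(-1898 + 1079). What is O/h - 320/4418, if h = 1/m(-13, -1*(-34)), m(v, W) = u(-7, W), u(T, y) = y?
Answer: -160/2209 + 102*I*√91 ≈ -0.072431 + 973.02*I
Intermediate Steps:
m(v, W) = W
O = 3*I*√91 (O = √(-819) = 3*I*√91 ≈ 28.618*I)
h = 1/34 (h = 1/(-1*(-34)) = 1/34 ≈ 0.029412)
O/h - 320/4418 = (3*I*√91)/(1/34) - 320/4418 = (3*I*√91)*34 - 320*1/4418 = 102*I*√91 - 160/2209 = -160/2209 + 102*I*√91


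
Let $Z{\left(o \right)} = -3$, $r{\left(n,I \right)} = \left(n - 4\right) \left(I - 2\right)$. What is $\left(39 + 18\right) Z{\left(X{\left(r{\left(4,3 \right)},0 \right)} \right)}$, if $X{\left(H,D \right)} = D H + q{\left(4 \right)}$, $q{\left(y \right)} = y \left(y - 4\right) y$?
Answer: $-171$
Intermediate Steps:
$q{\left(y \right)} = y^{2} \left(-4 + y\right)$ ($q{\left(y \right)} = y \left(y - 4\right) y = y \left(-4 + y\right) y = y^{2} \left(-4 + y\right)$)
$r{\left(n,I \right)} = \left(-4 + n\right) \left(-2 + I\right)$
$X{\left(H,D \right)} = D H$ ($X{\left(H,D \right)} = D H + 4^{2} \left(-4 + 4\right) = D H + 16 \cdot 0 = D H + 0 = D H$)
$\left(39 + 18\right) Z{\left(X{\left(r{\left(4,3 \right)},0 \right)} \right)} = \left(39 + 18\right) \left(-3\right) = 57 \left(-3\right) = -171$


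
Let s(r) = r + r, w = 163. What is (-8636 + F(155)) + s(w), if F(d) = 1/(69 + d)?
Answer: -1861439/224 ≈ -8310.0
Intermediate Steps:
s(r) = 2*r
(-8636 + F(155)) + s(w) = (-8636 + 1/(69 + 155)) + 2*163 = (-8636 + 1/224) + 326 = -1934463/224 + 326 = -1861439/224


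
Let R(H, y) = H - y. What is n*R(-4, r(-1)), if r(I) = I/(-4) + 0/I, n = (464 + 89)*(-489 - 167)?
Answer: 1541764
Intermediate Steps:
n = -362768 (n = 553*(-656) = -362768)
r(I) = -I/4 (r(I) = I*(-¼) + 0 = -I/4 + 0 = -I/4)
n*R(-4, r(-1)) = -362768*(-4 - (-1)*(-1)/4) = -362768*(-4 - 1*¼) = -362768*(-4 - ¼) = -362768*(-17/4) = 1541764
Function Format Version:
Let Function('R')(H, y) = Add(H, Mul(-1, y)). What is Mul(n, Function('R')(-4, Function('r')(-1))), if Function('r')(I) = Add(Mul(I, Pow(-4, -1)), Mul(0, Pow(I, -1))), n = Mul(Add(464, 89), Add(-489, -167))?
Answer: 1541764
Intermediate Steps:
n = -362768 (n = Mul(553, -656) = -362768)
Function('r')(I) = Mul(Rational(-1, 4), I) (Function('r')(I) = Add(Mul(I, Rational(-1, 4)), 0) = Add(Mul(Rational(-1, 4), I), 0) = Mul(Rational(-1, 4), I))
Mul(n, Function('R')(-4, Function('r')(-1))) = Mul(-362768, Add(-4, Mul(-1, Mul(Rational(-1, 4), -1)))) = Mul(-362768, Add(-4, Mul(-1, Rational(1, 4)))) = Mul(-362768, Add(-4, Rational(-1, 4))) = Mul(-362768, Rational(-17, 4)) = 1541764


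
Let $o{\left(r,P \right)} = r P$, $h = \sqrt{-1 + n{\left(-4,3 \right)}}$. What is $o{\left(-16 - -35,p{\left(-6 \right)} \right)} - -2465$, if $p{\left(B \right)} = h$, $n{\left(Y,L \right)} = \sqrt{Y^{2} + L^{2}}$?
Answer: $2503$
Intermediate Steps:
$n{\left(Y,L \right)} = \sqrt{L^{2} + Y^{2}}$
$h = 2$ ($h = \sqrt{-1 + \sqrt{3^{2} + \left(-4\right)^{2}}} = \sqrt{-1 + \sqrt{9 + 16}} = \sqrt{-1 + \sqrt{25}} = \sqrt{-1 + 5} = \sqrt{4} = 2$)
$p{\left(B \right)} = 2$
$o{\left(r,P \right)} = P r$
$o{\left(-16 - -35,p{\left(-6 \right)} \right)} - -2465 = 2 \left(-16 - -35\right) - -2465 = 2 \left(-16 + 35\right) + 2465 = 2 \cdot 19 + 2465 = 38 + 2465 = 2503$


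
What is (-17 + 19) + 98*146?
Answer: 14310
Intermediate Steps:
(-17 + 19) + 98*146 = 2 + 14308 = 14310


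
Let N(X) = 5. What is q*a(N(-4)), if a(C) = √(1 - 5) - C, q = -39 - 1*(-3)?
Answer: 180 - 72*I ≈ 180.0 - 72.0*I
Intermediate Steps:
q = -36 (q = -39 + 3 = -36)
a(C) = -C + 2*I (a(C) = √(-4) - C = 2*I - C = -C + 2*I)
q*a(N(-4)) = -36*(-1*5 + 2*I) = -36*(-5 + 2*I) = 180 - 72*I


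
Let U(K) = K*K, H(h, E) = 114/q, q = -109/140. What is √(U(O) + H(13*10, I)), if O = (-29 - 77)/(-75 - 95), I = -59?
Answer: I*√12535525271/9265 ≈ 12.084*I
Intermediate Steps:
q = -109/140 (q = -109*1/140 = -109/140 ≈ -0.77857)
H(h, E) = -15960/109 (H(h, E) = 114/(-109/140) = 114*(-140/109) = -15960/109)
O = 53/85 (O = -106/(-170) = -106*(-1/170) = 53/85 ≈ 0.62353)
U(K) = K²
√(U(O) + H(13*10, I)) = √((53/85)² - 15960/109) = √(2809/7225 - 15960/109) = √(-115004819/787525) = I*√12535525271/9265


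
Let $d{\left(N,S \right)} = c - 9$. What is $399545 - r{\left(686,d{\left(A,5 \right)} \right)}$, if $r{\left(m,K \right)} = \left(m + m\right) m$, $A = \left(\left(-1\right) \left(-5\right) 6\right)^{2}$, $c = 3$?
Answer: $-541647$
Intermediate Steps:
$A = 900$ ($A = \left(5 \cdot 6\right)^{2} = 30^{2} = 900$)
$d{\left(N,S \right)} = -6$ ($d{\left(N,S \right)} = 3 - 9 = -6$)
$r{\left(m,K \right)} = 2 m^{2}$ ($r{\left(m,K \right)} = 2 m m = 2 m^{2}$)
$399545 - r{\left(686,d{\left(A,5 \right)} \right)} = 399545 - 2 \cdot 686^{2} = 399545 - 2 \cdot 470596 = 399545 - 941192 = -541647$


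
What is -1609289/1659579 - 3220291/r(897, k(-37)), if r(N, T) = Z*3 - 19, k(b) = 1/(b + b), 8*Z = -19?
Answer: 2250225378869/18255369 ≈ 1.2326e+5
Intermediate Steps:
Z = -19/8 (Z = (1/8)*(-19) = -19/8 ≈ -2.3750)
k(b) = 1/(2*b)
r(N, T) = -209/8 (r(N, T) = -19/8*3 - 19 = -57/8 - 19 = -209/8)
-1609289/1659579 - 3220291/r(897, k(-37)) = -1609289/1659579 - 3220291/(-209/8) = -1609289*1/1659579 - 3220291*(-8/209) = -1609289/1659579 + 1355912/11 = 2250225378869/18255369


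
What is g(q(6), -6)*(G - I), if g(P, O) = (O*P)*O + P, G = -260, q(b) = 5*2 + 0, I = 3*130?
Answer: -240500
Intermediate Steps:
I = 390
q(b) = 10 (q(b) = 10 + 0 = 10)
g(P, O) = P + P*O² (g(P, O) = P*O² + P = P + P*O²)
g(q(6), -6)*(G - I) = (10*(1 + (-6)²))*(-260 - 1*390) = (10*(1 + 36))*(-260 - 390) = (10*37)*(-650) = 370*(-650) = -240500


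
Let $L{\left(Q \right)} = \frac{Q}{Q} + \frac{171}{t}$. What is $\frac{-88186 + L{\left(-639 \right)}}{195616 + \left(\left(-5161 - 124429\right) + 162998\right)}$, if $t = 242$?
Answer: $- \frac{21340599}{55423808} \approx -0.38504$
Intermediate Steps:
$L{\left(Q \right)} = \frac{413}{242}$ ($L{\left(Q \right)} = \frac{Q}{Q} + \frac{171}{242} = 1 + 171 \cdot \frac{1}{242} = 1 + \frac{171}{242} = \frac{413}{242}$)
$\frac{-88186 + L{\left(-639 \right)}}{195616 + \left(\left(-5161 - 124429\right) + 162998\right)} = \frac{-88186 + \frac{413}{242}}{195616 + \left(\left(-5161 - 124429\right) + 162998\right)} = - \frac{21340599}{242 \left(195616 + \left(-129590 + 162998\right)\right)} = - \frac{21340599}{242 \left(195616 + 33408\right)} = - \frac{21340599}{242 \cdot 229024} = \left(- \frac{21340599}{242}\right) \frac{1}{229024} = - \frac{21340599}{55423808}$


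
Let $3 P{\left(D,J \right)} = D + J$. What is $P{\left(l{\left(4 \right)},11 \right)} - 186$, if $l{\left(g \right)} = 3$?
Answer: $- \frac{544}{3} \approx -181.33$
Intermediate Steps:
$P{\left(D,J \right)} = \frac{D}{3} + \frac{J}{3}$ ($P{\left(D,J \right)} = \frac{D + J}{3} = \frac{D}{3} + \frac{J}{3}$)
$P{\left(l{\left(4 \right)},11 \right)} - 186 = \left(\frac{1}{3} \cdot 3 + \frac{1}{3} \cdot 11\right) - 186 = \left(1 + \frac{11}{3}\right) - 186 = \frac{14}{3} - 186 = - \frac{544}{3}$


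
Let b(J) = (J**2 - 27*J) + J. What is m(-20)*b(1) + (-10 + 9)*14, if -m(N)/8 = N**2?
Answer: 79986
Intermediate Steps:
b(J) = J**2 - 26*J
m(N) = -8*N**2
m(-20)*b(1) + (-10 + 9)*14 = (-8*(-20)**2)*(1*(-26 + 1)) + (-10 + 9)*14 = (-8*400)*(1*(-25)) - 1*14 = -3200*(-25) - 14 = 80000 - 14 = 79986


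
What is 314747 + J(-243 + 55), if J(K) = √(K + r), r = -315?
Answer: 314747 + I*√503 ≈ 3.1475e+5 + 22.428*I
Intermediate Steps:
J(K) = √(-315 + K) (J(K) = √(K - 315) = √(-315 + K))
314747 + J(-243 + 55) = 314747 + √(-315 + (-243 + 55)) = 314747 + √(-315 - 188) = 314747 + √(-503) = 314747 + I*√503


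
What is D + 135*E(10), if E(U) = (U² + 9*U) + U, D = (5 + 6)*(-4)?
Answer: 26956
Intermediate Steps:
D = -44 (D = 11*(-4) = -44)
E(U) = U² + 10*U
D + 135*E(10) = -44 + 135*(10*(10 + 10)) = -44 + 135*(10*20) = -44 + 135*200 = -44 + 27000 = 26956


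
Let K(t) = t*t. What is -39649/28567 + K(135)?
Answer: 520593926/28567 ≈ 18224.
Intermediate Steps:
K(t) = t**2
-39649/28567 + K(135) = -39649/28567 + 135**2 = -39649*1/28567 + 18225 = -39649/28567 + 18225 = 520593926/28567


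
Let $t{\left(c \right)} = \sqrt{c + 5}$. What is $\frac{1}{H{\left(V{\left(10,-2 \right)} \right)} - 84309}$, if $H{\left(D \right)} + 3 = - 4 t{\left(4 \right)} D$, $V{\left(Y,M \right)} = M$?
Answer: $- \frac{1}{84288} \approx -1.1864 \cdot 10^{-5}$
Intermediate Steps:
$t{\left(c \right)} = \sqrt{5 + c}$
$H{\left(D \right)} = -3 - 12 D$ ($H{\left(D \right)} = -3 + - 4 \sqrt{5 + 4} D = -3 + - 4 \sqrt{9} D = -3 + \left(-4\right) 3 D = -3 - 12 D$)
$\frac{1}{H{\left(V{\left(10,-2 \right)} \right)} - 84309} = \frac{1}{\left(-3 - -24\right) - 84309} = \frac{1}{\left(-3 + 24\right) - 84309} = \frac{1}{21 - 84309} = \frac{1}{-84288} = - \frac{1}{84288}$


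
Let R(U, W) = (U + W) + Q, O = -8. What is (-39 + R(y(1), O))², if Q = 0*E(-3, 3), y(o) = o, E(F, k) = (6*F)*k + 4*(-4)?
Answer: 2116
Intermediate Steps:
E(F, k) = -16 + 6*F*k (E(F, k) = 6*F*k - 16 = -16 + 6*F*k)
Q = 0 (Q = 0*(-16 + 6*(-3)*3) = 0*(-16 - 54) = 0*(-70) = 0)
R(U, W) = U + W (R(U, W) = (U + W) + 0 = U + W)
(-39 + R(y(1), O))² = (-39 + (1 - 8))² = (-39 - 7)² = (-46)² = 2116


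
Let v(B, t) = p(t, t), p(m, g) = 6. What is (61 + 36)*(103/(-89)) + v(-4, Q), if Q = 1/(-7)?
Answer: -9457/89 ≈ -106.26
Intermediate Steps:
Q = -1/7 ≈ -0.14286
v(B, t) = 6
(61 + 36)*(103/(-89)) + v(-4, Q) = (61 + 36)*(103/(-89)) + 6 = 97*(103*(-1/89)) + 6 = 97*(-103/89) + 6 = -9991/89 + 6 = -9457/89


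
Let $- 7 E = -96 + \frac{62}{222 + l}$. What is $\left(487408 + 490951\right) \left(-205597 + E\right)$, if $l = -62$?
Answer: $- \frac{112635214712889}{560} \approx -2.0113 \cdot 10^{11}$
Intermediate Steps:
$E = \frac{7649}{560}$ ($E = - \frac{-96 + \frac{62}{222 - 62}}{7} = - \frac{-96 + \frac{62}{160}}{7} = - \frac{-96 + 62 \cdot \frac{1}{160}}{7} = - \frac{-96 + \frac{31}{80}}{7} = \left(- \frac{1}{7}\right) \left(- \frac{7649}{80}\right) = \frac{7649}{560} \approx 13.659$)
$\left(487408 + 490951\right) \left(-205597 + E\right) = \left(487408 + 490951\right) \left(-205597 + \frac{7649}{560}\right) = 978359 \left(- \frac{115126671}{560}\right) = - \frac{112635214712889}{560}$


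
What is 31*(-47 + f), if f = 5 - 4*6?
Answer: -2046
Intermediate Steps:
f = -19 (f = 5 - 24 = -19)
31*(-47 + f) = 31*(-47 - 19) = 31*(-66) = -2046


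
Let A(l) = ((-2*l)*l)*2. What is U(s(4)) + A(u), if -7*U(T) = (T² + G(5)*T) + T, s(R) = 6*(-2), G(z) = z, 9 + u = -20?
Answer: -23620/7 ≈ -3374.3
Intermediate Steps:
u = -29 (u = -9 - 20 = -29)
s(R) = -12
U(T) = -6*T/7 - T²/7 (U(T) = -((T² + 5*T) + T)/7 = -(T² + 6*T)/7 = -6*T/7 - T²/7)
A(l) = -4*l² (A(l) = -2*l²*2 = -4*l²)
U(s(4)) + A(u) = -⅐*(-12)*(6 - 12) - 4*(-29)² = -⅐*(-12)*(-6) - 4*841 = -72/7 - 3364 = -23620/7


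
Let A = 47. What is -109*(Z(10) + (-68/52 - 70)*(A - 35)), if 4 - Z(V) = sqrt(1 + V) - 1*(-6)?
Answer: 1215350/13 + 109*sqrt(11) ≈ 93850.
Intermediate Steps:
Z(V) = -2 - sqrt(1 + V) (Z(V) = 4 - (sqrt(1 + V) - 1*(-6)) = 4 - (sqrt(1 + V) + 6) = 4 - (6 + sqrt(1 + V)) = 4 + (-6 - sqrt(1 + V)) = -2 - sqrt(1 + V))
-109*(Z(10) + (-68/52 - 70)*(A - 35)) = -109*((-2 - sqrt(1 + 10)) + (-68/52 - 70)*(47 - 35)) = -109*((-2 - sqrt(11)) + (-68*1/52 - 70)*12) = -109*((-2 - sqrt(11)) + (-17/13 - 70)*12) = -109*((-2 - sqrt(11)) - 927/13*12) = -109*((-2 - sqrt(11)) - 11124/13) = -109*(-11150/13 - sqrt(11)) = 1215350/13 + 109*sqrt(11)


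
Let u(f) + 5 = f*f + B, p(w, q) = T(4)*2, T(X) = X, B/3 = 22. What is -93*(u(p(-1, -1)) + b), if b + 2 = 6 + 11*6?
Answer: -18135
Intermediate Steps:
B = 66 (B = 3*22 = 66)
p(w, q) = 8 (p(w, q) = 4*2 = 8)
u(f) = 61 + f**2 (u(f) = -5 + (f*f + 66) = -5 + (f**2 + 66) = -5 + (66 + f**2) = 61 + f**2)
b = 70 (b = -2 + (6 + 11*6) = -2 + (6 + 66) = -2 + 72 = 70)
-93*(u(p(-1, -1)) + b) = -93*((61 + 8**2) + 70) = -93*((61 + 64) + 70) = -93*(125 + 70) = -93*195 = -18135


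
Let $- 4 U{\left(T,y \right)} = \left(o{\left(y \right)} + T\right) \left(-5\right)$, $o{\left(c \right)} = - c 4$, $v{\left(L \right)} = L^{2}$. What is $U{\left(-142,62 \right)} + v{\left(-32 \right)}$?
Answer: $\frac{1073}{2} \approx 536.5$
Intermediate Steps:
$o{\left(c \right)} = - 4 c$
$U{\left(T,y \right)} = - 5 y + \frac{5 T}{4}$ ($U{\left(T,y \right)} = - \frac{\left(- 4 y + T\right) \left(-5\right)}{4} = - \frac{\left(T - 4 y\right) \left(-5\right)}{4} = - \frac{- 5 T + 20 y}{4} = - 5 y + \frac{5 T}{4}$)
$U{\left(-142,62 \right)} + v{\left(-32 \right)} = \left(\left(-5\right) 62 + \frac{5}{4} \left(-142\right)\right) + \left(-32\right)^{2} = \left(-310 - \frac{355}{2}\right) + 1024 = - \frac{975}{2} + 1024 = \frac{1073}{2}$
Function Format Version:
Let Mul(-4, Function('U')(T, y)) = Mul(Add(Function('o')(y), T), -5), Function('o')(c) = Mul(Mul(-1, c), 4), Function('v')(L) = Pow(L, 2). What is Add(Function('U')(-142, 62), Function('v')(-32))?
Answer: Rational(1073, 2) ≈ 536.50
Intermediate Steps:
Function('o')(c) = Mul(-4, c)
Function('U')(T, y) = Add(Mul(-5, y), Mul(Rational(5, 4), T)) (Function('U')(T, y) = Mul(Rational(-1, 4), Mul(Add(Mul(-4, y), T), -5)) = Mul(Rational(-1, 4), Mul(Add(T, Mul(-4, y)), -5)) = Mul(Rational(-1, 4), Add(Mul(-5, T), Mul(20, y))) = Add(Mul(-5, y), Mul(Rational(5, 4), T)))
Add(Function('U')(-142, 62), Function('v')(-32)) = Add(Add(Mul(-5, 62), Mul(Rational(5, 4), -142)), Pow(-32, 2)) = Add(Add(-310, Rational(-355, 2)), 1024) = Add(Rational(-975, 2), 1024) = Rational(1073, 2)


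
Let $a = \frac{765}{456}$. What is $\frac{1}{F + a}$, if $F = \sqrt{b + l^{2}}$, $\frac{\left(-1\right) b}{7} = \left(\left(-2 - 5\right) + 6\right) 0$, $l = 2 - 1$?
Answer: $\frac{152}{407} \approx 0.37346$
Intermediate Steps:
$l = 1$ ($l = 2 - 1 = 1$)
$a = \frac{255}{152}$ ($a = 765 \cdot \frac{1}{456} = \frac{255}{152} \approx 1.6776$)
$b = 0$ ($b = - 7 \left(\left(-2 - 5\right) + 6\right) 0 = - 7 \left(-7 + 6\right) 0 = - 7 \left(\left(-1\right) 0\right) = \left(-7\right) 0 = 0$)
$F = 1$ ($F = \sqrt{0 + 1^{2}} = \sqrt{0 + 1} = \sqrt{1} = 1$)
$\frac{1}{F + a} = \frac{1}{1 + \frac{255}{152}} = \frac{1}{\frac{407}{152}} = \frac{152}{407}$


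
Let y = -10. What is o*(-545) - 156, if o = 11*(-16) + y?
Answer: 101214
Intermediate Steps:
o = -186 (o = 11*(-16) - 10 = -176 - 10 = -186)
o*(-545) - 156 = -186*(-545) - 156 = 101370 - 156 = 101214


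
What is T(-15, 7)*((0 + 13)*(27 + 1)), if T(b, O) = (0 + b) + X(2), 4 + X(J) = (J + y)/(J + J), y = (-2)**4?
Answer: -5278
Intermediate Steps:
y = 16
X(J) = -4 + (16 + J)/(2*J) (X(J) = -4 + (J + 16)/(J + J) = -4 + (16 + J)/((2*J)) = -4 + (16 + J)*(1/(2*J)) = -4 + (16 + J)/(2*J))
T(b, O) = 1/2 + b (T(b, O) = (0 + b) + (-7/2 + 8/2) = b + (-7/2 + 8*(1/2)) = b + (-7/2 + 4) = b + 1/2 = 1/2 + b)
T(-15, 7)*((0 + 13)*(27 + 1)) = (1/2 - 15)*((0 + 13)*(27 + 1)) = -377*28/2 = -29/2*364 = -5278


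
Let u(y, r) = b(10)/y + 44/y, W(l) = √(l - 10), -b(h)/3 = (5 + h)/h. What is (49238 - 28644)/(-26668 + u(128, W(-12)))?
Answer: -5272064/6826929 ≈ -0.77225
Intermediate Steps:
b(h) = -3*(5 + h)/h
W(l) = √(-10 + l)
u(y, r) = 79/(2*y) (u(y, r) = (-3 - 15/10)/y + 44/y = (-3 - 15*⅒)/y + 44/y = (-3 - 3/2)/y + 44/y = -9/(2*y) + 44/y = 79/(2*y))
(49238 - 28644)/(-26668 + u(128, W(-12))) = (49238 - 28644)/(-26668 + (79/2)/128) = 20594/(-26668 + (79/2)*(1/128)) = 20594/(-26668 + 79/256) = 20594/(-6826929/256) = 20594*(-256/6826929) = -5272064/6826929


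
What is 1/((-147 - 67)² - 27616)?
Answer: 1/18180 ≈ 5.5005e-5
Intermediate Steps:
1/((-147 - 67)² - 27616) = 1/((-214)² - 27616) = 1/(45796 - 27616) = 1/18180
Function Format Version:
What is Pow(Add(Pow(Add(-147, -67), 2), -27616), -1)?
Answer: Rational(1, 18180) ≈ 5.5005e-5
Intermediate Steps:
Pow(Add(Pow(Add(-147, -67), 2), -27616), -1) = Pow(Add(Pow(-214, 2), -27616), -1) = Pow(Add(45796, -27616), -1) = Pow(18180, -1) = Rational(1, 18180)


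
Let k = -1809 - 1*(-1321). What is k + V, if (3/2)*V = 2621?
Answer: 3778/3 ≈ 1259.3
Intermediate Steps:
k = -488 (k = -1809 + 1321 = -488)
V = 5242/3 (V = (⅔)*2621 = 5242/3 ≈ 1747.3)
k + V = -488 + 5242/3 = 3778/3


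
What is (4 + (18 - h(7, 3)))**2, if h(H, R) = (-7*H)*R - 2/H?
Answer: 1404225/49 ≈ 28658.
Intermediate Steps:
h(H, R) = -2/H - 7*H*R (h(H, R) = -7*H*R - 2/H = -2/H - 7*H*R)
(4 + (18 - h(7, 3)))**2 = (4 + (18 - (-2/7 - 7*7*3)))**2 = (4 + (18 - (-2*1/7 - 147)))**2 = (4 + (18 - (-2/7 - 147)))**2 = (4 + (18 - 1*(-1031/7)))**2 = (4 + (18 + 1031/7))**2 = (4 + 1157/7)**2 = (1185/7)**2 = 1404225/49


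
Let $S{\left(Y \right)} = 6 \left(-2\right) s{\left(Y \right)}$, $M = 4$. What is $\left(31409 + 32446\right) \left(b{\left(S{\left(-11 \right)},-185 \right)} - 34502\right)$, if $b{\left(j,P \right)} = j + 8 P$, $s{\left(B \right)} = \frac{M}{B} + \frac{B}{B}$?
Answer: $-2298118230$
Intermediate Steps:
$s{\left(B \right)} = 1 + \frac{4}{B}$ ($s{\left(B \right)} = \frac{4}{B} + \frac{B}{B} = \frac{4}{B} + 1 = 1 + \frac{4}{B}$)
$S{\left(Y \right)} = - \frac{12 \left(4 + Y\right)}{Y}$ ($S{\left(Y \right)} = 6 \left(-2\right) \frac{4 + Y}{Y} = - 12 \frac{4 + Y}{Y} = - \frac{12 \left(4 + Y\right)}{Y}$)
$\left(31409 + 32446\right) \left(b{\left(S{\left(-11 \right)},-185 \right)} - 34502\right) = \left(31409 + 32446\right) \left(\left(\left(-12 - \frac{48}{-11}\right) + 8 \left(-185\right)\right) - 34502\right) = 63855 \left(\left(\left(-12 - - \frac{48}{11}\right) - 1480\right) - 34502\right) = 63855 \left(\left(\left(-12 + \frac{48}{11}\right) - 1480\right) - 34502\right) = 63855 \left(\left(- \frac{84}{11} - 1480\right) - 34502\right) = 63855 \left(- \frac{16364}{11} - 34502\right) = 63855 \left(- \frac{395886}{11}\right) = -2298118230$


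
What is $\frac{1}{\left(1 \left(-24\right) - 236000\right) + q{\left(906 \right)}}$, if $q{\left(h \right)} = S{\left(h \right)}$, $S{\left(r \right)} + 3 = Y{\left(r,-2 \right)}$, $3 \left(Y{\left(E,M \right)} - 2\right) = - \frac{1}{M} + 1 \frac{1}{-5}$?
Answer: $- \frac{10}{2360249} \approx -4.2368 \cdot 10^{-6}$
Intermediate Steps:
$Y{\left(E,M \right)} = \frac{29}{15} - \frac{1}{3 M}$ ($Y{\left(E,M \right)} = 2 + \frac{- \frac{1}{M} + 1 \frac{1}{-5}}{3} = 2 + \frac{- \frac{1}{M} + 1 \left(- \frac{1}{5}\right)}{3} = 2 + \frac{- \frac{1}{M} - \frac{1}{5}}{3} = 2 + \frac{- \frac{1}{5} - \frac{1}{M}}{3} = 2 - \left(\frac{1}{15} + \frac{1}{3 M}\right) = \frac{29}{15} - \frac{1}{3 M}$)
$S{\left(r \right)} = - \frac{9}{10}$ ($S{\left(r \right)} = -3 + \frac{-5 + 29 \left(-2\right)}{15 \left(-2\right)} = -3 + \frac{1}{15} \left(- \frac{1}{2}\right) \left(-5 - 58\right) = -3 + \frac{1}{15} \left(- \frac{1}{2}\right) \left(-63\right) = -3 + \frac{21}{10} = - \frac{9}{10}$)
$q{\left(h \right)} = - \frac{9}{10}$
$\frac{1}{\left(1 \left(-24\right) - 236000\right) + q{\left(906 \right)}} = \frac{1}{\left(1 \left(-24\right) - 236000\right) - \frac{9}{10}} = \frac{1}{\left(-24 - 236000\right) - \frac{9}{10}} = \frac{1}{-236024 - \frac{9}{10}} = \frac{1}{- \frac{2360249}{10}} = - \frac{10}{2360249}$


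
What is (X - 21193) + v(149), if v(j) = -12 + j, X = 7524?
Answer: -13532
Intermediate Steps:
(X - 21193) + v(149) = (7524 - 21193) + (-12 + 149) = -13669 + 137 = -13532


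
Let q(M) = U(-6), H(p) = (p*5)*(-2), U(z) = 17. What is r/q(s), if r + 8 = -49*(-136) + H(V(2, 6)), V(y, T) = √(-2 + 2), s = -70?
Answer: 6656/17 ≈ 391.53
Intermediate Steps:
V(y, T) = 0 (V(y, T) = √0 = 0)
H(p) = -10*p (H(p) = (5*p)*(-2) = -10*p)
q(M) = 17
r = 6656 (r = -8 + (-49*(-136) - 10*0) = -8 + (6664 + 0) = -8 + 6664 = 6656)
r/q(s) = 6656/17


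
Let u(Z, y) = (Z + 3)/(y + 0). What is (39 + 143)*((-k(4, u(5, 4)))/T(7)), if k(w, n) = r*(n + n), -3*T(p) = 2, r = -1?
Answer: -1092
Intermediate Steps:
T(p) = -⅔ (T(p) = -⅓*2 = -⅔)
u(Z, y) = (3 + Z)/y
k(w, n) = -2*n (k(w, n) = -(n + n) = -2*n)
(39 + 143)*((-k(4, u(5, 4)))/T(7)) = (39 + 143)*((-(-2)*(3 + 5)/4)/(-⅔)) = 182*(-(-2)*(¼)*8*(-3/2)) = 182*(-(-2)*2*(-3/2)) = 182*(-1*(-4)*(-3/2)) = 182*(4*(-3/2)) = 182*(-6) = -1092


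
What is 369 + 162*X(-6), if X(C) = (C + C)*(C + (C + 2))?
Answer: 19809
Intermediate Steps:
X(C) = 2*C*(2 + 2*C) (X(C) = (2*C)*(C + (2 + C)) = (2*C)*(2 + 2*C) = 2*C*(2 + 2*C))
369 + 162*X(-6) = 369 + 162*(4*(-6)*(1 - 6)) = 369 + 162*(4*(-6)*(-5)) = 369 + 162*120 = 369 + 19440 = 19809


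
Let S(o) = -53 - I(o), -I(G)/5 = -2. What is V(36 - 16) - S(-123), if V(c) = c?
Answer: 83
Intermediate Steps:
I(G) = 10 (I(G) = -5*(-2) = 10)
S(o) = -63 (S(o) = -53 - 1*10 = -53 - 10 = -63)
V(36 - 16) - S(-123) = (36 - 16) - 1*(-63) = 20 + 63 = 83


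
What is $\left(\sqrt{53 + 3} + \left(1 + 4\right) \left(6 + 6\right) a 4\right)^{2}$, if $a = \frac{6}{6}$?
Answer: $57656 + 960 \sqrt{14} \approx 61248.0$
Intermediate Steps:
$a = 1$ ($a = 6 \cdot \frac{1}{6} = 1$)
$\left(\sqrt{53 + 3} + \left(1 + 4\right) \left(6 + 6\right) a 4\right)^{2} = \left(\sqrt{53 + 3} + \left(1 + 4\right) \left(6 + 6\right) 1 \cdot 4\right)^{2} = \left(\sqrt{56} + 5 \cdot 12 \cdot 1 \cdot 4\right)^{2} = \left(2 \sqrt{14} + 60 \cdot 1 \cdot 4\right)^{2} = \left(2 \sqrt{14} + 60 \cdot 4\right)^{2} = \left(2 \sqrt{14} + 240\right)^{2} = \left(240 + 2 \sqrt{14}\right)^{2}$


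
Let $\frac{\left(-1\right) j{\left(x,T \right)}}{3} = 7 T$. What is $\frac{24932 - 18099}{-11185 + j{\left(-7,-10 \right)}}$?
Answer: $- \frac{6833}{10975} \approx -0.6226$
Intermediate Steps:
$j{\left(x,T \right)} = - 21 T$ ($j{\left(x,T \right)} = - 3 \cdot 7 T = - 21 T$)
$\frac{24932 - 18099}{-11185 + j{\left(-7,-10 \right)}} = \frac{24932 - 18099}{-11185 - -210} = \frac{6833}{-11185 + 210} = \frac{6833}{-10975} = 6833 \left(- \frac{1}{10975}\right) = - \frac{6833}{10975}$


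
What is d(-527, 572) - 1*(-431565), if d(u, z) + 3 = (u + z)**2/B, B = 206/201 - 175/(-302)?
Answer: 42151450044/97387 ≈ 4.3282e+5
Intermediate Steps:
B = 97387/60702 (B = 206*(1/201) - 175*(-1/302) = 206/201 + 175/302 = 97387/60702 ≈ 1.6043)
d(u, z) = -3 + 60702*(u + z)**2/97387 (d(u, z) = -3 + (u + z)**2/(97387/60702) = -3 + (u + z)**2*(60702/97387) = -3 + 60702*(u + z)**2/97387)
d(-527, 572) - 1*(-431565) = (-3 + 60702*(-527 + 572)**2/97387) - 1*(-431565) = (-3 + (60702/97387)*45**2) + 431565 = (-3 + (60702/97387)*2025) + 431565 = (-3 + 122921550/97387) + 431565 = 122629389/97387 + 431565 = 42151450044/97387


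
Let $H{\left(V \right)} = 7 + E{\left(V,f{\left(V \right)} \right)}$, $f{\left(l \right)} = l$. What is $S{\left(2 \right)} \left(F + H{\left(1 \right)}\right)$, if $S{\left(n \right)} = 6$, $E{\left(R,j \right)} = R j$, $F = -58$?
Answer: $-300$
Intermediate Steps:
$H{\left(V \right)} = 7 + V^{2}$ ($H{\left(V \right)} = 7 + V V = 7 + V^{2}$)
$S{\left(2 \right)} \left(F + H{\left(1 \right)}\right) = 6 \left(-58 + \left(7 + 1^{2}\right)\right) = 6 \left(-58 + \left(7 + 1\right)\right) = 6 \left(-58 + 8\right) = 6 \left(-50\right) = -300$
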